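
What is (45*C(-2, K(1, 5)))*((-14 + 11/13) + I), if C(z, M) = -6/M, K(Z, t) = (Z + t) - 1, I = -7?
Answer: 14148/13 ≈ 1088.3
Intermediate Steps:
K(Z, t) = -1 + Z + t
(45*C(-2, K(1, 5)))*((-14 + 11/13) + I) = (45*(-6/(-1 + 1 + 5)))*((-14 + 11/13) - 7) = (45*(-6/5))*((-14 + 11*(1/13)) - 7) = (45*(-6*1/5))*((-14 + 11/13) - 7) = (45*(-6/5))*(-171/13 - 7) = -54*(-262/13) = 14148/13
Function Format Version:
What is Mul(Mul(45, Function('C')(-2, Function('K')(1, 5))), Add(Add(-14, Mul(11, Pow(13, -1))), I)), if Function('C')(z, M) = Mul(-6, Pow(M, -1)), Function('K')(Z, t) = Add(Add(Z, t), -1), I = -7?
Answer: Rational(14148, 13) ≈ 1088.3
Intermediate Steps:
Function('K')(Z, t) = Add(-1, Z, t)
Mul(Mul(45, Function('C')(-2, Function('K')(1, 5))), Add(Add(-14, Mul(11, Pow(13, -1))), I)) = Mul(Mul(45, Mul(-6, Pow(Add(-1, 1, 5), -1))), Add(Add(-14, Mul(11, Pow(13, -1))), -7)) = Mul(Mul(45, Mul(-6, Pow(5, -1))), Add(Add(-14, Mul(11, Rational(1, 13))), -7)) = Mul(Mul(45, Mul(-6, Rational(1, 5))), Add(Add(-14, Rational(11, 13)), -7)) = Mul(Mul(45, Rational(-6, 5)), Add(Rational(-171, 13), -7)) = Mul(-54, Rational(-262, 13)) = Rational(14148, 13)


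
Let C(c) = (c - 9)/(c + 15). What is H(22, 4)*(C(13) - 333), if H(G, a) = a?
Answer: -9320/7 ≈ -1331.4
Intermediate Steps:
C(c) = (-9 + c)/(15 + c)
H(22, 4)*(C(13) - 333) = 4*((-9 + 13)/(15 + 13) - 333) = 4*(4/28 - 333) = 4*((1/28)*4 - 333) = 4*(1/7 - 333) = 4*(-2330/7) = -9320/7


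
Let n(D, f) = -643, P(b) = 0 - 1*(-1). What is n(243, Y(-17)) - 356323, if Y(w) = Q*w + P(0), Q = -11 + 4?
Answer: -356966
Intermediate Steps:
P(b) = 1 (P(b) = 0 + 1 = 1)
Q = -7
Y(w) = 1 - 7*w (Y(w) = -7*w + 1 = 1 - 7*w)
n(243, Y(-17)) - 356323 = -643 - 356323 = -356966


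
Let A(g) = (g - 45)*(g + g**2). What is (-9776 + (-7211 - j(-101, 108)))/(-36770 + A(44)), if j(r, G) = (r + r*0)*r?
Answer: 13594/19375 ≈ 0.70163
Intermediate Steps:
A(g) = (-45 + g)*(g + g**2)
j(r, G) = r**2 (j(r, G) = (r + 0)*r = r*r = r**2)
(-9776 + (-7211 - j(-101, 108)))/(-36770 + A(44)) = (-9776 + (-7211 - 1*(-101)**2))/(-36770 + 44*(-45 + 44**2 - 44*44)) = (-9776 + (-7211 - 1*10201))/(-36770 + 44*(-45 + 1936 - 1936)) = (-9776 + (-7211 - 10201))/(-36770 + 44*(-45)) = (-9776 - 17412)/(-36770 - 1980) = -27188/(-38750) = -27188*(-1/38750) = 13594/19375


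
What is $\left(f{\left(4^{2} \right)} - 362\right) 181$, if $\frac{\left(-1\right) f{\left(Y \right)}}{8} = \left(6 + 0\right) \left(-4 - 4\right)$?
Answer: $3982$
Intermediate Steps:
$f{\left(Y \right)} = 384$ ($f{\left(Y \right)} = - 8 \left(6 + 0\right) \left(-4 - 4\right) = - 8 \cdot 6 \left(-4 - 4\right) = - 8 \cdot 6 \left(-8\right) = \left(-8\right) \left(-48\right) = 384$)
$\left(f{\left(4^{2} \right)} - 362\right) 181 = \left(384 - 362\right) 181 = 22 \cdot 181 = 3982$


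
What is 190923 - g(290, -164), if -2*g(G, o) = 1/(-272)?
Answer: 103862111/544 ≈ 1.9092e+5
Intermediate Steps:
g(G, o) = 1/544 (g(G, o) = -½/(-272) = -½*(-1/272) = 1/544)
190923 - g(290, -164) = 190923 - 1*1/544 = 190923 - 1/544 = 103862111/544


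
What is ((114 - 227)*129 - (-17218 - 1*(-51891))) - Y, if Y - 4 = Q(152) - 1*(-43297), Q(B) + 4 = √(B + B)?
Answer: -92547 - 4*√19 ≈ -92565.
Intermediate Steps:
Q(B) = -4 + √2*√B (Q(B) = -4 + √(B + B) = -4 + √(2*B) = -4 + √2*√B)
Y = 43297 + 4*√19 (Y = 4 + ((-4 + √2*√152) - 1*(-43297)) = 4 + ((-4 + √2*(2*√38)) + 43297) = 4 + ((-4 + 4*√19) + 43297) = 4 + (43293 + 4*√19) = 43297 + 4*√19 ≈ 43314.)
((114 - 227)*129 - (-17218 - 1*(-51891))) - Y = ((114 - 227)*129 - (-17218 - 1*(-51891))) - (43297 + 4*√19) = (-113*129 - (-17218 + 51891)) + (-43297 - 4*√19) = (-14577 - 1*34673) + (-43297 - 4*√19) = (-14577 - 34673) + (-43297 - 4*√19) = -49250 + (-43297 - 4*√19) = -92547 - 4*√19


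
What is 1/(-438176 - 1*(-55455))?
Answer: -1/382721 ≈ -2.6129e-6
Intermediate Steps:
1/(-438176 - 1*(-55455)) = 1/(-438176 + 55455) = 1/(-382721) = -1/382721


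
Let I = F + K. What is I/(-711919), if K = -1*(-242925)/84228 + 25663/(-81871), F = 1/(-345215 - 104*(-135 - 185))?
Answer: -1843218446194399/510458005325662489940 ≈ -3.6109e-6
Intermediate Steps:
F = -1/311935 (F = 1/(-345215 - 104*(-320)) = 1/(-345215 + 33280) = 1/(-311935) = -1/311935 ≈ -3.2058e-6)
K = 5908989837/2298610196 (K = 242925*(1/84228) + 25663*(-1/81871) = 80975/28076 - 25663/81871 = 5908989837/2298610196 ≈ 2.5707)
I = 1843218446194399/717016971489260 (I = -1/311935 + 5908989837/2298610196 = 1843218446194399/717016971489260 ≈ 2.5707)
I/(-711919) = (1843218446194399/717016971489260)/(-711919) = (1843218446194399/717016971489260)*(-1/711919) = -1843218446194399/510458005325662489940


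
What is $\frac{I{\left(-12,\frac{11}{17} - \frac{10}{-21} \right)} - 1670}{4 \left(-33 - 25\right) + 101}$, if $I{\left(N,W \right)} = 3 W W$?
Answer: $\frac{70785809}{5565273} \approx 12.719$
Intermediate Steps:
$I{\left(N,W \right)} = 3 W^{2}$
$\frac{I{\left(-12,\frac{11}{17} - \frac{10}{-21} \right)} - 1670}{4 \left(-33 - 25\right) + 101} = \frac{3 \left(\frac{11}{17} - \frac{10}{-21}\right)^{2} - 1670}{4 \left(-33 - 25\right) + 101} = \frac{3 \left(11 \cdot \frac{1}{17} - - \frac{10}{21}\right)^{2} - 1670}{4 \left(-58\right) + 101} = \frac{3 \left(\frac{11}{17} + \frac{10}{21}\right)^{2} - 1670}{-232 + 101} = \frac{3 \left(\frac{401}{357}\right)^{2} - 1670}{-131} = \left(3 \cdot \frac{160801}{127449} - 1670\right) \left(- \frac{1}{131}\right) = \left(\frac{160801}{42483} - 1670\right) \left(- \frac{1}{131}\right) = \left(- \frac{70785809}{42483}\right) \left(- \frac{1}{131}\right) = \frac{70785809}{5565273}$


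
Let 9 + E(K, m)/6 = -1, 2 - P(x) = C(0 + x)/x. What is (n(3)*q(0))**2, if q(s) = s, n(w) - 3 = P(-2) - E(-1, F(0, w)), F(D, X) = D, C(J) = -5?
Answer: 0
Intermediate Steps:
P(x) = 2 + 5/x (P(x) = 2 - (-5)/x = 2 + 5/x)
E(K, m) = -60 (E(K, m) = -54 + 6*(-1) = -54 - 6 = -60)
n(w) = 125/2 (n(w) = 3 + ((2 + 5/(-2)) - 1*(-60)) = 3 + ((2 + 5*(-1/2)) + 60) = 3 + ((2 - 5/2) + 60) = 3 + (-1/2 + 60) = 3 + 119/2 = 125/2)
(n(3)*q(0))**2 = ((125/2)*0)**2 = 0**2 = 0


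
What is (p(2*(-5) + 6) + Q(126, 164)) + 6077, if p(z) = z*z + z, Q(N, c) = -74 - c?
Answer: 5851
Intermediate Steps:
p(z) = z + z² (p(z) = z² + z = z + z²)
(p(2*(-5) + 6) + Q(126, 164)) + 6077 = ((2*(-5) + 6)*(1 + (2*(-5) + 6)) + (-74 - 1*164)) + 6077 = ((-10 + 6)*(1 + (-10 + 6)) + (-74 - 164)) + 6077 = (-4*(1 - 4) - 238) + 6077 = (-4*(-3) - 238) + 6077 = (12 - 238) + 6077 = -226 + 6077 = 5851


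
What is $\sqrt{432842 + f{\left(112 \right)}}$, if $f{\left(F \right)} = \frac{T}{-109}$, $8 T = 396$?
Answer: $\frac{\sqrt{20570361626}}{218} \approx 657.91$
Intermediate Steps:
$T = \frac{99}{2}$ ($T = \frac{1}{8} \cdot 396 = \frac{99}{2} \approx 49.5$)
$f{\left(F \right)} = - \frac{99}{218}$ ($f{\left(F \right)} = \frac{99}{2 \left(-109\right)} = \frac{99}{2} \left(- \frac{1}{109}\right) = - \frac{99}{218}$)
$\sqrt{432842 + f{\left(112 \right)}} = \sqrt{432842 - \frac{99}{218}} = \sqrt{\frac{94359457}{218}} = \frac{\sqrt{20570361626}}{218}$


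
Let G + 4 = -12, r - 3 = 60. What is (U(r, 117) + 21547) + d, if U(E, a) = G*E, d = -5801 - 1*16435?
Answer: -1697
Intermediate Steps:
r = 63 (r = 3 + 60 = 63)
G = -16 (G = -4 - 12 = -16)
d = -22236 (d = -5801 - 16435 = -22236)
U(E, a) = -16*E
(U(r, 117) + 21547) + d = (-16*63 + 21547) - 22236 = (-1008 + 21547) - 22236 = 20539 - 22236 = -1697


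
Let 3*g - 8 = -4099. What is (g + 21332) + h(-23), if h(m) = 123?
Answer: 60274/3 ≈ 20091.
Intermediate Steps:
g = -4091/3 (g = 8/3 + (⅓)*(-4099) = 8/3 - 4099/3 = -4091/3 ≈ -1363.7)
(g + 21332) + h(-23) = (-4091/3 + 21332) + 123 = 59905/3 + 123 = 60274/3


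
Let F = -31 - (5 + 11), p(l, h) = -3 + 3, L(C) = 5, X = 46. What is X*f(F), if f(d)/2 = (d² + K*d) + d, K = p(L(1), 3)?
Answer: 198904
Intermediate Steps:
p(l, h) = 0
K = 0
F = -47 (F = -31 - 1*16 = -31 - 16 = -47)
f(d) = 2*d + 2*d² (f(d) = 2*((d² + 0*d) + d) = 2*((d² + 0) + d) = 2*(d² + d) = 2*(d + d²) = 2*d + 2*d²)
X*f(F) = 46*(2*(-47)*(1 - 47)) = 46*(2*(-47)*(-46)) = 46*4324 = 198904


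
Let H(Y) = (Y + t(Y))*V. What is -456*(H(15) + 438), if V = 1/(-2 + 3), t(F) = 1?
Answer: -207024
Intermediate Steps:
V = 1 (V = 1/1 = 1)
H(Y) = 1 + Y (H(Y) = (Y + 1)*1 = (1 + Y)*1 = 1 + Y)
-456*(H(15) + 438) = -456*((1 + 15) + 438) = -456*(16 + 438) = -456*454 = -207024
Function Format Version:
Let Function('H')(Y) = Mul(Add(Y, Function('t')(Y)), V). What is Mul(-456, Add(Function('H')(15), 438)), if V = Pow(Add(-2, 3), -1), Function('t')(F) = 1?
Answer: -207024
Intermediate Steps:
V = 1 (V = Pow(1, -1) = 1)
Function('H')(Y) = Add(1, Y) (Function('H')(Y) = Mul(Add(Y, 1), 1) = Mul(Add(1, Y), 1) = Add(1, Y))
Mul(-456, Add(Function('H')(15), 438)) = Mul(-456, Add(Add(1, 15), 438)) = Mul(-456, Add(16, 438)) = Mul(-456, 454) = -207024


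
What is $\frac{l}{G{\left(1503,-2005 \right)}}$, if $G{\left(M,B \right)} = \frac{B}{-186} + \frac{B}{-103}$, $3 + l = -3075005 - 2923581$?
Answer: $- \frac{114920968062}{579445} \approx -1.9833 \cdot 10^{5}$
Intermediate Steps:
$l = -5998589$ ($l = -3 - 5998586 = -5998589$)
$G{\left(M,B \right)} = - \frac{289 B}{19158}$ ($G{\left(M,B \right)} = B \left(- \frac{1}{186}\right) + B \left(- \frac{1}{103}\right) = - \frac{B}{186} - \frac{B}{103} = - \frac{289 B}{19158}$)
$\frac{l}{G{\left(1503,-2005 \right)}} = - \frac{5998589}{\left(- \frac{289}{19158}\right) \left(-2005\right)} = - \frac{5998589}{\frac{579445}{19158}} = \left(-5998589\right) \frac{19158}{579445} = - \frac{114920968062}{579445}$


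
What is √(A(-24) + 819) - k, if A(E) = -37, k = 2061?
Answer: -2061 + √782 ≈ -2033.0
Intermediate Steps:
√(A(-24) + 819) - k = √(-37 + 819) - 1*2061 = √782 - 2061 = -2061 + √782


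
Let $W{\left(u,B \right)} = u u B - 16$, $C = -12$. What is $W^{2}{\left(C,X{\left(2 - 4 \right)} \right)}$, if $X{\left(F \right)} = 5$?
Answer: $495616$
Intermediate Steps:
$W{\left(u,B \right)} = -16 + B u^{2}$ ($W{\left(u,B \right)} = u^{2} B - 16 = B u^{2} - 16 = -16 + B u^{2}$)
$W^{2}{\left(C,X{\left(2 - 4 \right)} \right)} = \left(-16 + 5 \left(-12\right)^{2}\right)^{2} = \left(-16 + 5 \cdot 144\right)^{2} = \left(-16 + 720\right)^{2} = 704^{2} = 495616$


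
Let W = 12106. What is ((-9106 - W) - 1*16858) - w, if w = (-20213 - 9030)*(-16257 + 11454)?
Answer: -140492199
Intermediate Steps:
w = 140454129 (w = -29243*(-4803) = 140454129)
((-9106 - W) - 1*16858) - w = ((-9106 - 1*12106) - 1*16858) - 1*140454129 = ((-9106 - 12106) - 16858) - 140454129 = (-21212 - 16858) - 140454129 = -38070 - 140454129 = -140492199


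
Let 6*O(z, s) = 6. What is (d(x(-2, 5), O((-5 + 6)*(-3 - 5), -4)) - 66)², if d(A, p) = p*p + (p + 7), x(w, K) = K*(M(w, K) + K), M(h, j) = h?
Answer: 3249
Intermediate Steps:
O(z, s) = 1 (O(z, s) = (⅙)*6 = 1)
x(w, K) = K*(K + w) (x(w, K) = K*(w + K) = K*(K + w))
d(A, p) = 7 + p + p² (d(A, p) = p² + (7 + p) = 7 + p + p²)
(d(x(-2, 5), O((-5 + 6)*(-3 - 5), -4)) - 66)² = ((7 + 1 + 1²) - 66)² = ((7 + 1 + 1) - 66)² = (9 - 66)² = (-57)² = 3249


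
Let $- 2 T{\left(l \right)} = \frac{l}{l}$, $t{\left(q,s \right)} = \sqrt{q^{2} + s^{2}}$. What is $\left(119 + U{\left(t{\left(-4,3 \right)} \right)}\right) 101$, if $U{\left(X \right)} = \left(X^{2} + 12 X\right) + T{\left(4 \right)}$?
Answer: $\frac{41107}{2} \approx 20554.0$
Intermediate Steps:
$T{\left(l \right)} = - \frac{1}{2}$ ($T{\left(l \right)} = - \frac{l \frac{1}{l}}{2} = \left(- \frac{1}{2}\right) 1 = - \frac{1}{2}$)
$U{\left(X \right)} = - \frac{1}{2} + X^{2} + 12 X$ ($U{\left(X \right)} = \left(X^{2} + 12 X\right) - \frac{1}{2} = - \frac{1}{2} + X^{2} + 12 X$)
$\left(119 + U{\left(t{\left(-4,3 \right)} \right)}\right) 101 = \left(119 + \left(- \frac{1}{2} + \left(\sqrt{\left(-4\right)^{2} + 3^{2}}\right)^{2} + 12 \sqrt{\left(-4\right)^{2} + 3^{2}}\right)\right) 101 = \left(119 + \left(- \frac{1}{2} + \left(\sqrt{16 + 9}\right)^{2} + 12 \sqrt{16 + 9}\right)\right) 101 = \left(119 + \left(- \frac{1}{2} + \left(\sqrt{25}\right)^{2} + 12 \sqrt{25}\right)\right) 101 = \left(119 + \left(- \frac{1}{2} + 5^{2} + 12 \cdot 5\right)\right) 101 = \left(119 + \left(- \frac{1}{2} + 25 + 60\right)\right) 101 = \left(119 + \frac{169}{2}\right) 101 = \frac{407}{2} \cdot 101 = \frac{41107}{2}$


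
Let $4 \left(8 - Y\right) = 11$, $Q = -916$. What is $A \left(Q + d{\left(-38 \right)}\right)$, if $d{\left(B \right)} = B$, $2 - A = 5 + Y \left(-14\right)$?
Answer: $-67257$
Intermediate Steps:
$Y = \frac{21}{4}$ ($Y = 8 - \frac{11}{4} = \frac{21}{4} \approx 5.25$)
$A = \frac{141}{2}$ ($A = 2 - \left(5 + \frac{21}{4} \left(-14\right)\right) = 2 - \left(5 - \frac{147}{2}\right) = 2 - - \frac{137}{2} = 2 + \frac{137}{2} = \frac{141}{2} \approx 70.5$)
$A \left(Q + d{\left(-38 \right)}\right) = \frac{141 \left(-916 - 38\right)}{2} = \frac{141}{2} \left(-954\right) = -67257$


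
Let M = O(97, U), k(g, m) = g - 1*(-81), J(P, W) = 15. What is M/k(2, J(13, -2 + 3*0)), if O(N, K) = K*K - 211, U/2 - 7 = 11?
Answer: 1085/83 ≈ 13.072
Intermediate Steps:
U = 36 (U = 14 + 2*11 = 14 + 22 = 36)
O(N, K) = -211 + K**2 (O(N, K) = K**2 - 211 = -211 + K**2)
k(g, m) = 81 + g (k(g, m) = g + 81 = 81 + g)
M = 1085 (M = -211 + 36**2 = -211 + 1296 = 1085)
M/k(2, J(13, -2 + 3*0)) = 1085/(81 + 2) = 1085/83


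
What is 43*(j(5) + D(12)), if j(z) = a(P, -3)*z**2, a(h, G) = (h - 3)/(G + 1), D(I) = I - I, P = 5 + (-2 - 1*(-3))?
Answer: -3225/2 ≈ -1612.5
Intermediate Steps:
P = 6 (P = 5 + (-2 + 3) = 5 + 1 = 6)
D(I) = 0
a(h, G) = (-3 + h)/(1 + G)
j(z) = -3*z**2/2 (j(z) = ((-3 + 6)/(1 - 3))*z**2 = (3/(-2))*z**2 = (-1/2*3)*z**2 = -3*z**2/2)
43*(j(5) + D(12)) = 43*(-3/2*5**2 + 0) = 43*(-3/2*25 + 0) = 43*(-75/2 + 0) = 43*(-75/2) = -3225/2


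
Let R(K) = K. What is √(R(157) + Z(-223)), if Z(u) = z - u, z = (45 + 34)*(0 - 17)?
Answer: 3*I*√107 ≈ 31.032*I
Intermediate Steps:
z = -1343 (z = 79*(-17) = -1343)
Z(u) = -1343 - u
√(R(157) + Z(-223)) = √(157 + (-1343 - 1*(-223))) = √(157 + (-1343 + 223)) = √(157 - 1120) = √(-963) = 3*I*√107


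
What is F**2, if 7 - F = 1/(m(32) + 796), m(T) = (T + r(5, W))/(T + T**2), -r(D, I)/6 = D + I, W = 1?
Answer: 2163067323169/44160080449 ≈ 48.982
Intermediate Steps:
r(D, I) = -6*D - 6*I (r(D, I) = -6*(D + I) = -6*D - 6*I)
m(T) = (-36 + T)/(T + T**2) (m(T) = (T + (-6*5 - 6*1))/(T + T**2) = (T + (-30 - 6))/(T + T**2) = (T - 36)/(T + T**2) = (-36 + T)/(T + T**2))
F = 1470737/210143 (F = 7 - 1/((-36 + 32)/(32*(1 + 32)) + 796) = 7 - 1/((1/32)*(-4)/33 + 796) = 7 - 1/((1/32)*(1/33)*(-4) + 796) = 7 - 1/(-1/264 + 796) = 7 - 1/210143/264 = 7 - 1*264/210143 = 7 - 264/210143 = 1470737/210143 ≈ 6.9987)
F**2 = (1470737/210143)**2 = 2163067323169/44160080449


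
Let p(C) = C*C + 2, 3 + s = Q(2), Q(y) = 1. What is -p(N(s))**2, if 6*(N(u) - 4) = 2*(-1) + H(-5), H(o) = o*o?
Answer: -5202961/1296 ≈ -4014.6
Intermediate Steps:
H(o) = o**2
s = -2 (s = -3 + 1 = -2)
N(u) = 47/6 (N(u) = 4 + (2*(-1) + (-5)**2)/6 = 4 + (-2 + 25)/6 = 4 + (1/6)*23 = 4 + 23/6 = 47/6)
p(C) = 2 + C**2 (p(C) = C**2 + 2 = 2 + C**2)
-p(N(s))**2 = -(2 + (47/6)**2)**2 = -(2 + 2209/36)**2 = -(2281/36)**2 = -1*5202961/1296 = -5202961/1296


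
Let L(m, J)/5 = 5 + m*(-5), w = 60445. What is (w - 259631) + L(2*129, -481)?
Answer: -205611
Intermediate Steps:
L(m, J) = 25 - 25*m (L(m, J) = 5*(5 + m*(-5)) = 5*(5 - 5*m) = 25 - 25*m)
(w - 259631) + L(2*129, -481) = (60445 - 259631) + (25 - 50*129) = -199186 + (25 - 25*258) = -199186 + (25 - 6450) = -199186 - 6425 = -205611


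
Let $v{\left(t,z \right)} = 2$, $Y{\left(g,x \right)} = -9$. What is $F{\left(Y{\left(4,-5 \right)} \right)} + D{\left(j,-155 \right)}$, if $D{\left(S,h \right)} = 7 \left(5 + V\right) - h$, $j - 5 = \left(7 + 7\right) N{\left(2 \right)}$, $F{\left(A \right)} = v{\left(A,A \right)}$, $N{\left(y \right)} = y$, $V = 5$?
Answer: $227$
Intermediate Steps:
$F{\left(A \right)} = 2$
$j = 33$ ($j = 5 + \left(7 + 7\right) 2 = 5 + 14 \cdot 2 = 5 + 28 = 33$)
$D{\left(S,h \right)} = 70 - h$ ($D{\left(S,h \right)} = 7 \left(5 + 5\right) - h = 7 \cdot 10 - h = 70 - h$)
$F{\left(Y{\left(4,-5 \right)} \right)} + D{\left(j,-155 \right)} = 2 + \left(70 - -155\right) = 2 + \left(70 + 155\right) = 2 + 225 = 227$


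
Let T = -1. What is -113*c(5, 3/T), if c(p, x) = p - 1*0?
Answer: -565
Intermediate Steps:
c(p, x) = p (c(p, x) = p + 0 = p)
-113*c(5, 3/T) = -113*5 = -565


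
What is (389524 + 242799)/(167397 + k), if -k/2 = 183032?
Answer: -632323/198667 ≈ -3.1828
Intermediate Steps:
k = -366064 (k = -2*183032 = -366064)
(389524 + 242799)/(167397 + k) = (389524 + 242799)/(167397 - 366064) = 632323/(-198667) = 632323*(-1/198667) = -632323/198667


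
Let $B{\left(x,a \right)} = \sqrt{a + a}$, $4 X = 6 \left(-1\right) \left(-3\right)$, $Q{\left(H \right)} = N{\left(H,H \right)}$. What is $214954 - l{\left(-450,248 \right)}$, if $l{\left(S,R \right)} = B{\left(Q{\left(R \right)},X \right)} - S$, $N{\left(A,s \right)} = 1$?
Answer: $214501$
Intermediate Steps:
$Q{\left(H \right)} = 1$
$X = \frac{9}{2}$ ($X = \frac{6 \left(-1\right) \left(-3\right)}{4} = \frac{\left(-6\right) \left(-3\right)}{4} = \frac{1}{4} \cdot 18 = \frac{9}{2} \approx 4.5$)
$B{\left(x,a \right)} = \sqrt{2} \sqrt{a}$ ($B{\left(x,a \right)} = \sqrt{2 a} = \sqrt{2} \sqrt{a}$)
$l{\left(S,R \right)} = 3 - S$ ($l{\left(S,R \right)} = \sqrt{2} \sqrt{\frac{9}{2}} - S = \sqrt{2} \frac{3 \sqrt{2}}{2} - S = 3 - S$)
$214954 - l{\left(-450,248 \right)} = 214954 - \left(3 - -450\right) = 214954 - \left(3 + 450\right) = 214954 - 453 = 214501$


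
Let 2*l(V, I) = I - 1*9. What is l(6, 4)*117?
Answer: -585/2 ≈ -292.50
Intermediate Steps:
l(V, I) = -9/2 + I/2 (l(V, I) = (I - 1*9)/2 = (I - 9)/2 = (-9 + I)/2 = -9/2 + I/2)
l(6, 4)*117 = (-9/2 + (1/2)*4)*117 = (-9/2 + 2)*117 = -5/2*117 = -585/2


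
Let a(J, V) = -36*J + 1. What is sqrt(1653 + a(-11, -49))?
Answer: 5*sqrt(82) ≈ 45.277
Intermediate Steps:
a(J, V) = 1 - 36*J
sqrt(1653 + a(-11, -49)) = sqrt(1653 + (1 - 36*(-11))) = sqrt(1653 + (1 + 396)) = sqrt(1653 + 397) = sqrt(2050) = 5*sqrt(82)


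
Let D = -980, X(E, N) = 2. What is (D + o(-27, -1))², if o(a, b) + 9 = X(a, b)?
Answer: 974169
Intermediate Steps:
o(a, b) = -7 (o(a, b) = -9 + 2 = -7)
(D + o(-27, -1))² = (-980 - 7)² = (-987)² = 974169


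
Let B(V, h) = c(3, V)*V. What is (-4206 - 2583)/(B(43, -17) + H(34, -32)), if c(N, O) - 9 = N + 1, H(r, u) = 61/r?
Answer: -230826/19067 ≈ -12.106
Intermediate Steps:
c(N, O) = 10 + N (c(N, O) = 9 + (N + 1) = 9 + (1 + N) = 10 + N)
B(V, h) = 13*V (B(V, h) = (10 + 3)*V = 13*V)
(-4206 - 2583)/(B(43, -17) + H(34, -32)) = (-4206 - 2583)/(13*43 + 61/34) = -6789/(559 + 61*(1/34)) = -6789/(559 + 61/34) = -6789/19067/34 = -6789*34/19067 = -230826/19067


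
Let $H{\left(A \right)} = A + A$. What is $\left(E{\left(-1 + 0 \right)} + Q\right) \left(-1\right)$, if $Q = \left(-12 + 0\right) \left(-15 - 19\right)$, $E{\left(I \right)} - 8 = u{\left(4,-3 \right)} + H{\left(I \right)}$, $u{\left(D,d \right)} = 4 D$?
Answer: $-430$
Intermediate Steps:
$H{\left(A \right)} = 2 A$
$E{\left(I \right)} = 24 + 2 I$ ($E{\left(I \right)} = 8 + \left(4 \cdot 4 + 2 I\right) = 8 + \left(16 + 2 I\right) = 24 + 2 I$)
$Q = 408$ ($Q = \left(-12\right) \left(-34\right) = 408$)
$\left(E{\left(-1 + 0 \right)} + Q\right) \left(-1\right) = \left(\left(24 + 2 \left(-1 + 0\right)\right) + 408\right) \left(-1\right) = \left(\left(24 + 2 \left(-1\right)\right) + 408\right) \left(-1\right) = \left(\left(24 - 2\right) + 408\right) \left(-1\right) = \left(22 + 408\right) \left(-1\right) = 430 \left(-1\right) = -430$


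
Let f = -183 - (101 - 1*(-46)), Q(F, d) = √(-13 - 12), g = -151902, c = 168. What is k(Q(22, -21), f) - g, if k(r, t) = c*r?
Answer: 151902 + 840*I ≈ 1.519e+5 + 840.0*I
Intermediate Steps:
Q(F, d) = 5*I (Q(F, d) = √(-25) = 5*I)
f = -330 (f = -183 - (101 + 46) = -183 - 1*147 = -183 - 147 = -330)
k(r, t) = 168*r
k(Q(22, -21), f) - g = 168*(5*I) - 1*(-151902) = 840*I + 151902 = 151902 + 840*I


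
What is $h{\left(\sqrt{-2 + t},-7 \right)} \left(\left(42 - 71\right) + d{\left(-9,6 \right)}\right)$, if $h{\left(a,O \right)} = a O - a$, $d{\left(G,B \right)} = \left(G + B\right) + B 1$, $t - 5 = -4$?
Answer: $208 i \approx 208.0 i$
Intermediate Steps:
$t = 1$ ($t = 5 - 4 = 1$)
$d{\left(G,B \right)} = G + 2 B$ ($d{\left(G,B \right)} = \left(B + G\right) + B = G + 2 B$)
$h{\left(a,O \right)} = - a + O a$ ($h{\left(a,O \right)} = O a - a = - a + O a$)
$h{\left(\sqrt{-2 + t},-7 \right)} \left(\left(42 - 71\right) + d{\left(-9,6 \right)}\right) = \sqrt{-2 + 1} \left(-1 - 7\right) \left(\left(42 - 71\right) + \left(-9 + 2 \cdot 6\right)\right) = \sqrt{-1} \left(-8\right) \left(-29 + \left(-9 + 12\right)\right) = i \left(-8\right) \left(-29 + 3\right) = - 8 i \left(-26\right) = 208 i$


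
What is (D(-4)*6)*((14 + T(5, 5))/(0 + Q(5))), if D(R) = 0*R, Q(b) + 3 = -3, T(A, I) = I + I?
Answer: 0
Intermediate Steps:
T(A, I) = 2*I
Q(b) = -6 (Q(b) = -3 - 3 = -6)
D(R) = 0
(D(-4)*6)*((14 + T(5, 5))/(0 + Q(5))) = (0*6)*((14 + 2*5)/(0 - 6)) = 0*((14 + 10)/(-6)) = 0*(24*(-⅙)) = 0*(-4) = 0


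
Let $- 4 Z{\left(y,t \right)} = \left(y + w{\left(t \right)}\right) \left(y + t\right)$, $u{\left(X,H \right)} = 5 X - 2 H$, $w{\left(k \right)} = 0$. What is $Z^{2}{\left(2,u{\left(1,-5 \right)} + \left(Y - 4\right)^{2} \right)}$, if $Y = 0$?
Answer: $\frac{1089}{4} \approx 272.25$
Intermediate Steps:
$u{\left(X,H \right)} = - 2 H + 5 X$
$Z{\left(y,t \right)} = - \frac{y \left(t + y\right)}{4}$ ($Z{\left(y,t \right)} = - \frac{\left(y + 0\right) \left(y + t\right)}{4} = - \frac{y \left(t + y\right)}{4}$)
$Z^{2}{\left(2,u{\left(1,-5 \right)} + \left(Y - 4\right)^{2} \right)} = \left(\frac{1}{4} \cdot 2 \left(- (\left(\left(-2\right) \left(-5\right) + 5 \cdot 1\right) + \left(0 - 4\right)^{2}) - 2\right)\right)^{2} = \left(\frac{1}{4} \cdot 2 \left(- (\left(10 + 5\right) + \left(-4\right)^{2}) - 2\right)\right)^{2} = \left(\frac{1}{4} \cdot 2 \left(- (15 + 16) - 2\right)\right)^{2} = \left(\frac{1}{4} \cdot 2 \left(\left(-1\right) 31 - 2\right)\right)^{2} = \left(\frac{1}{4} \cdot 2 \left(-31 - 2\right)\right)^{2} = \left(\frac{1}{4} \cdot 2 \left(-33\right)\right)^{2} = \left(- \frac{33}{2}\right)^{2} = \frac{1089}{4}$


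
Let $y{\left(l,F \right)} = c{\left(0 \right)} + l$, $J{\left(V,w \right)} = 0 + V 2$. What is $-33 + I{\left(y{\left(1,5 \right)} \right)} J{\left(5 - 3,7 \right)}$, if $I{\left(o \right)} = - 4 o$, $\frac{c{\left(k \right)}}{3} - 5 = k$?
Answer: $-289$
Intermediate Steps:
$c{\left(k \right)} = 15 + 3 k$
$J{\left(V,w \right)} = 2 V$ ($J{\left(V,w \right)} = 0 + 2 V = 2 V$)
$y{\left(l,F \right)} = 15 + l$ ($y{\left(l,F \right)} = \left(15 + 3 \cdot 0\right) + l = \left(15 + 0\right) + l = 15 + l$)
$-33 + I{\left(y{\left(1,5 \right)} \right)} J{\left(5 - 3,7 \right)} = -33 + - 4 \left(15 + 1\right) 2 \left(5 - 3\right) = -33 + \left(-4\right) 16 \cdot 2 \left(5 - 3\right) = -33 - 64 \cdot 2 \cdot 2 = -33 - 256 = -289$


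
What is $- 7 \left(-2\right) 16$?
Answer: $224$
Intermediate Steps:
$- 7 \left(-2\right) 16 = \left(-1\right) \left(-14\right) 16 = 14 \cdot 16 = 224$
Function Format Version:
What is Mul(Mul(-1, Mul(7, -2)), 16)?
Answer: 224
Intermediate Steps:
Mul(Mul(-1, Mul(7, -2)), 16) = Mul(Mul(-1, -14), 16) = Mul(14, 16) = 224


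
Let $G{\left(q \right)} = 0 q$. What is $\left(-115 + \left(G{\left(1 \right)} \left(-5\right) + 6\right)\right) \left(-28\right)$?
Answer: $3052$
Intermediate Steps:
$G{\left(q \right)} = 0$
$\left(-115 + \left(G{\left(1 \right)} \left(-5\right) + 6\right)\right) \left(-28\right) = \left(-115 + \left(0 \left(-5\right) + 6\right)\right) \left(-28\right) = \left(-115 + \left(0 + 6\right)\right) \left(-28\right) = \left(-115 + 6\right) \left(-28\right) = \left(-109\right) \left(-28\right) = 3052$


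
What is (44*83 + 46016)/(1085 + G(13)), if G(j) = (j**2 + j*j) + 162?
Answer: 49668/1585 ≈ 31.336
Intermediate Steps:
G(j) = 162 + 2*j**2 (G(j) = (j**2 + j**2) + 162 = 2*j**2 + 162 = 162 + 2*j**2)
(44*83 + 46016)/(1085 + G(13)) = (44*83 + 46016)/(1085 + (162 + 2*13**2)) = (3652 + 46016)/(1085 + (162 + 2*169)) = 49668/(1085 + (162 + 338)) = 49668/(1085 + 500) = 49668/1585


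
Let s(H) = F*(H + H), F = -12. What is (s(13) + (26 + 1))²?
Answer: 81225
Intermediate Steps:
s(H) = -24*H (s(H) = -12*(H + H) = -24*H)
(s(13) + (26 + 1))² = (-24*13 + (26 + 1))² = (-312 + 27)² = (-285)² = 81225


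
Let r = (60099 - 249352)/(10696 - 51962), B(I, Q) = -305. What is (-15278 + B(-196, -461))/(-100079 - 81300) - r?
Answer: -33683471809/7484785814 ≈ -4.5003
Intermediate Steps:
r = 189253/41266 (r = -189253/(-41266) = -189253*(-1/41266) = 189253/41266 ≈ 4.5862)
(-15278 + B(-196, -461))/(-100079 - 81300) - r = (-15278 - 305)/(-100079 - 81300) - 1*189253/41266 = -15583/(-181379) - 189253/41266 = -15583*(-1/181379) - 189253/41266 = 15583/181379 - 189253/41266 = -33683471809/7484785814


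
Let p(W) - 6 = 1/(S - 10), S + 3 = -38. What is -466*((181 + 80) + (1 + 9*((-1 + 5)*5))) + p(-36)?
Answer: -10504267/51 ≈ -2.0597e+5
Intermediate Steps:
S = -41 (S = -3 - 38 = -41)
p(W) = 305/51 (p(W) = 6 + 1/(-41 - 10) = 6 + 1/(-51) = 6 - 1/51 = 305/51)
-466*((181 + 80) + (1 + 9*((-1 + 5)*5))) + p(-36) = -466*((181 + 80) + (1 + 9*((-1 + 5)*5))) + 305/51 = -466*(261 + (1 + 9*(4*5))) + 305/51 = -466*(261 + (1 + 9*20)) + 305/51 = -466*(261 + (1 + 180)) + 305/51 = -466*(261 + 181) + 305/51 = -466*442 + 305/51 = -205972 + 305/51 = -10504267/51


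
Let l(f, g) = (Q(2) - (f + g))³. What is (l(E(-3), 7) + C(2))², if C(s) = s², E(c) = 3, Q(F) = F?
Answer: 258064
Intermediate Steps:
l(f, g) = (2 - f - g)³ (l(f, g) = (2 - (f + g))³ = (2 + (-f - g))³ = (2 - f - g)³)
(l(E(-3), 7) + C(2))² = (-(-2 + 3 + 7)³ + 2²)² = (-1*8³ + 4)² = (-1*512 + 4)² = (-512 + 4)² = (-508)² = 258064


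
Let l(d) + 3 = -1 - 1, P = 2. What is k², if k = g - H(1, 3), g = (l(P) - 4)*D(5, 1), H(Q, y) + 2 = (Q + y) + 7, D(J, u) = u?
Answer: 324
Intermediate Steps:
H(Q, y) = 5 + Q + y (H(Q, y) = -2 + ((Q + y) + 7) = -2 + (7 + Q + y) = 5 + Q + y)
l(d) = -5 (l(d) = -3 + (-1 - 1) = -3 - 2 = -5)
g = -9 (g = (-5 - 4)*1 = -9*1 = -9)
k = -18 (k = -9 - (5 + 1 + 3) = -9 - 1*9 = -9 - 9 = -18)
k² = (-18)² = 324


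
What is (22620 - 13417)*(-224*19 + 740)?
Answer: -32357748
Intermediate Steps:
(22620 - 13417)*(-224*19 + 740) = 9203*(-4256 + 740) = 9203*(-3516) = -32357748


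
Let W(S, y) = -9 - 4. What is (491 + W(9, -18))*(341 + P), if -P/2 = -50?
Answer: 210798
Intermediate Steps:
P = 100 (P = -2*(-50) = 100)
W(S, y) = -13
(491 + W(9, -18))*(341 + P) = (491 - 13)*(341 + 100) = 478*441 = 210798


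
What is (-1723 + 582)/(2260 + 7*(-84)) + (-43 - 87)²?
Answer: 28255659/1672 ≈ 16899.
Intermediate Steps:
(-1723 + 582)/(2260 + 7*(-84)) + (-43 - 87)² = -1141/(2260 - 588) + (-130)² = -1141/1672 + 16900 = 28255659/1672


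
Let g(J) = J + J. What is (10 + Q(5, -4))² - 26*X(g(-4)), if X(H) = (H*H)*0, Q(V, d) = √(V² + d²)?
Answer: (10 + √41)² ≈ 269.06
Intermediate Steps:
g(J) = 2*J
X(H) = 0 (X(H) = H²*0 = 0)
(10 + Q(5, -4))² - 26*X(g(-4)) = (10 + √(5² + (-4)²))² - 26*0 = (10 + √(25 + 16))² + 0 = (10 + √41)² + 0 = (10 + √41)²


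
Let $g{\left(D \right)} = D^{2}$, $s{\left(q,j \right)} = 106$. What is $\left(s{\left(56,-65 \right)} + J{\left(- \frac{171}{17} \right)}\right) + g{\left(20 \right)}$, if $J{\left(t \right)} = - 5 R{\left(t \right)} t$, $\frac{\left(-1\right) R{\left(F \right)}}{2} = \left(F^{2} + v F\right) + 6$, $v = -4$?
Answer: $- \frac{70365152}{4913} \approx -14322.0$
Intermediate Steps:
$R{\left(F \right)} = -12 - 2 F^{2} + 8 F$ ($R{\left(F \right)} = - 2 \left(\left(F^{2} - 4 F\right) + 6\right) = - 2 \left(6 + F^{2} - 4 F\right) = -12 - 2 F^{2} + 8 F$)
$J{\left(t \right)} = t \left(60 - 40 t + 10 t^{2}\right)$ ($J{\left(t \right)} = - 5 \left(-12 - 2 t^{2} + 8 t\right) t = \left(60 - 40 t + 10 t^{2}\right) t = t \left(60 - 40 t + 10 t^{2}\right)$)
$\left(s{\left(56,-65 \right)} + J{\left(- \frac{171}{17} \right)}\right) + g{\left(20 \right)} = \left(106 + 10 \left(- \frac{171}{17}\right) \left(6 + \left(- \frac{171}{17}\right)^{2} - 4 \left(- \frac{171}{17}\right)\right)\right) + 20^{2} = \left(106 + 10 \left(\left(-171\right) \frac{1}{17}\right) \left(6 + \left(\left(-171\right) \frac{1}{17}\right)^{2} - 4 \left(\left(-171\right) \frac{1}{17}\right)\right)\right) + 400 = \left(106 + 10 \left(- \frac{171}{17}\right) \left(6 + \left(- \frac{171}{17}\right)^{2} - - \frac{684}{17}\right)\right) + 400 = \left(106 + 10 \left(- \frac{171}{17}\right) \left(6 + \frac{29241}{289} + \frac{684}{17}\right)\right) + 400 = \left(106 + 10 \left(- \frac{171}{17}\right) \frac{42603}{289}\right) + 400 = \left(106 - \frac{72851130}{4913}\right) + 400 = - \frac{72330352}{4913} + 400 = - \frac{70365152}{4913}$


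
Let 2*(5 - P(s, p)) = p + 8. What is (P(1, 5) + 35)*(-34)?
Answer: -1139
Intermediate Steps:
P(s, p) = 1 - p/2 (P(s, p) = 5 - (p + 8)/2 = 5 - (8 + p)/2 = 5 + (-4 - p/2) = 1 - p/2)
(P(1, 5) + 35)*(-34) = ((1 - 1/2*5) + 35)*(-34) = ((1 - 5/2) + 35)*(-34) = (-3/2 + 35)*(-34) = (67/2)*(-34) = -1139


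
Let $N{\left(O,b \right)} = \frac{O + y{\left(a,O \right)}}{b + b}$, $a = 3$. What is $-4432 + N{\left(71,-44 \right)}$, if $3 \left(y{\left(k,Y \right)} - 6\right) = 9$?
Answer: $- \frac{48762}{11} \approx -4432.9$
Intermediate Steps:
$y{\left(k,Y \right)} = 9$ ($y{\left(k,Y \right)} = 6 + \frac{1}{3} \cdot 9 = 6 + 3 = 9$)
$N{\left(O,b \right)} = \frac{9 + O}{2 b}$ ($N{\left(O,b \right)} = \frac{O + 9}{b + b} = \frac{9 + O}{2 b}$)
$-4432 + N{\left(71,-44 \right)} = -4432 + \frac{9 + 71}{2 \left(-44\right)} = -4432 + \frac{1}{2} \left(- \frac{1}{44}\right) 80 = -4432 - \frac{10}{11} = - \frac{48762}{11}$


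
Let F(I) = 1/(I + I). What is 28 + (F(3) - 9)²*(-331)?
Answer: -928771/36 ≈ -25799.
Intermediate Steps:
F(I) = 1/(2*I)
28 + (F(3) - 9)²*(-331) = 28 + ((½)/3 - 9)²*(-331) = 28 + ((½)*(⅓) - 9)²*(-331) = 28 + (⅙ - 9)²*(-331) = 28 + (-53/6)²*(-331) = 28 + (2809/36)*(-331) = 28 - 929779/36 = -928771/36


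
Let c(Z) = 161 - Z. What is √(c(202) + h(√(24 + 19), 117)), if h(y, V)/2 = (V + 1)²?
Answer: √27807 ≈ 166.75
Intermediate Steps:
h(y, V) = 2*(1 + V)² (h(y, V) = 2*(V + 1)² = 2*(1 + V)²)
√(c(202) + h(√(24 + 19), 117)) = √((161 - 1*202) + 2*(1 + 117)²) = √((161 - 202) + 2*118²) = √(-41 + 2*13924) = √(-41 + 27848) = √27807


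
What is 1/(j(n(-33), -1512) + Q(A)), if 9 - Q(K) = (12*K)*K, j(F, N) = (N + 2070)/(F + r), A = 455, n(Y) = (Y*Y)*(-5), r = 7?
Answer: -2719/6754787508 ≈ -4.0253e-7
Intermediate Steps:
n(Y) = -5*Y² (n(Y) = Y²*(-5) = -5*Y²)
j(F, N) = (2070 + N)/(7 + F) (j(F, N) = (N + 2070)/(F + 7) = (2070 + N)/(7 + F))
Q(K) = 9 - 12*K² (Q(K) = 9 - 12*K*K = 9 - 12*K²)
1/(j(n(-33), -1512) + Q(A)) = 1/((2070 - 1512)/(7 - 5*(-33)²) + (9 - 12*455²)) = 1/(558/(7 - 5*1089) + (9 - 12*207025)) = 1/(558/(7 - 5445) + (9 - 2484300)) = 1/(558/(-5438) - 2484291) = 1/(-1/5438*558 - 2484291) = 1/(-279/2719 - 2484291) = 1/(-6754787508/2719) = -2719/6754787508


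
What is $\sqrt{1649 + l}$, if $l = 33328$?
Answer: $\sqrt{34977} \approx 187.02$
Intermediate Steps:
$\sqrt{1649 + l} = \sqrt{1649 + 33328} = \sqrt{34977}$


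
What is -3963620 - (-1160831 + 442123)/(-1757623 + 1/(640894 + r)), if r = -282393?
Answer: -1248757641391979174/315054801561 ≈ -3.9636e+6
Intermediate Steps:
-3963620 - (-1160831 + 442123)/(-1757623 + 1/(640894 + r)) = -3963620 - (-1160831 + 442123)/(-1757623 + 1/(640894 - 282393)) = -3963620 - (-718708)/(-1757623 + 1/358501) = -3963620 - (-718708)/(-630109603122/358501) = -3963620 - (-718708)*(-358501)/630109603122 = -3963620 - 1*128828768354/315054801561 = -3963620 - 128828768354/315054801561 = -1248757641391979174/315054801561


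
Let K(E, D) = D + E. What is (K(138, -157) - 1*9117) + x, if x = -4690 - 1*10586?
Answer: -24412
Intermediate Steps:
x = -15276 (x = -4690 - 10586 = -15276)
(K(138, -157) - 1*9117) + x = ((-157 + 138) - 1*9117) - 15276 = (-19 - 9117) - 15276 = -9136 - 15276 = -24412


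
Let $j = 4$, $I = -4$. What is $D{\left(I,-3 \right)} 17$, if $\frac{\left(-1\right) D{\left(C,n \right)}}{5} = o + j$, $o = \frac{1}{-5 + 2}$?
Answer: $- \frac{935}{3} \approx -311.67$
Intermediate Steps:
$o = - \frac{1}{3}$ ($o = \frac{1}{-3} = - \frac{1}{3} \approx -0.33333$)
$D{\left(C,n \right)} = - \frac{55}{3}$ ($D{\left(C,n \right)} = - 5 \left(- \frac{1}{3} + 4\right) = \left(-5\right) \frac{11}{3} = - \frac{55}{3}$)
$D{\left(I,-3 \right)} 17 = \left(- \frac{55}{3}\right) 17 = - \frac{935}{3}$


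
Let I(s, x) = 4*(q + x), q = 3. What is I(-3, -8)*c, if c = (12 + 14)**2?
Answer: -13520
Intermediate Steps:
I(s, x) = 12 + 4*x (I(s, x) = 4*(3 + x) = 12 + 4*x)
c = 676 (c = 26**2 = 676)
I(-3, -8)*c = (12 + 4*(-8))*676 = (12 - 32)*676 = -20*676 = -13520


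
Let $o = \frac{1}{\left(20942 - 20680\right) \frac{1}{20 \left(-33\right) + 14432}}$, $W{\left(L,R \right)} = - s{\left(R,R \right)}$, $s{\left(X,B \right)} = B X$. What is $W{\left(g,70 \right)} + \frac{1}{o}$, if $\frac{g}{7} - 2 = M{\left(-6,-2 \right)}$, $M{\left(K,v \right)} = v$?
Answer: $- \frac{33741269}{6886} \approx -4900.0$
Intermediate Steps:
$g = 0$ ($g = 14 + 7 \left(-2\right) = 14 - 14 = 0$)
$W{\left(L,R \right)} = - R^{2}$ ($W{\left(L,R \right)} = - R R = - R^{2}$)
$o = \frac{6886}{131}$ ($o = \frac{1}{262 \frac{1}{-660 + 14432}} = \frac{1}{262 \cdot \frac{1}{13772}} = \frac{1}{\frac{131}{6886}} = \frac{6886}{131} \approx 52.565$)
$W{\left(g,70 \right)} + \frac{1}{o} = - 70^{2} + \frac{1}{\frac{6886}{131}} = \left(-1\right) 4900 + \frac{131}{6886} = -4900 + \frac{131}{6886} = - \frac{33741269}{6886}$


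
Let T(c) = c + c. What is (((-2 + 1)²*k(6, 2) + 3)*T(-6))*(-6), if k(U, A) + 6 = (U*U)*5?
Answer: 12744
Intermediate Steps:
k(U, A) = -6 + 5*U² (k(U, A) = -6 + (U*U)*5 = -6 + U²*5 = -6 + 5*U²)
T(c) = 2*c
(((-2 + 1)²*k(6, 2) + 3)*T(-6))*(-6) = (((-2 + 1)²*(-6 + 5*6²) + 3)*(2*(-6)))*(-6) = (((-1)²*(-6 + 5*36) + 3)*(-12))*(-6) = ((1*(-6 + 180) + 3)*(-12))*(-6) = ((1*174 + 3)*(-12))*(-6) = ((174 + 3)*(-12))*(-6) = (177*(-12))*(-6) = -2124*(-6) = 12744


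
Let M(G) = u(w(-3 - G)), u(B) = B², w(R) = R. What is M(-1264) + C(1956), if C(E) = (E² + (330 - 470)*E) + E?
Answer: 5144173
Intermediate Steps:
M(G) = (-3 - G)²
C(E) = E² - 139*E (C(E) = (E² - 140*E) + E = E² - 139*E)
M(-1264) + C(1956) = (3 - 1264)² + 1956*(-139 + 1956) = (-1261)² + 1956*1817 = 1590121 + 3554052 = 5144173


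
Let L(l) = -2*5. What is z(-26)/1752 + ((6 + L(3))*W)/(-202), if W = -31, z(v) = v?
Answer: -55625/88476 ≈ -0.62870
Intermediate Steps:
L(l) = -10
z(-26)/1752 + ((6 + L(3))*W)/(-202) = -26/1752 + ((6 - 10)*(-31))/(-202) = -26*1/1752 - 4*(-31)*(-1/202) = -13/876 + 124*(-1/202) = -13/876 - 62/101 = -55625/88476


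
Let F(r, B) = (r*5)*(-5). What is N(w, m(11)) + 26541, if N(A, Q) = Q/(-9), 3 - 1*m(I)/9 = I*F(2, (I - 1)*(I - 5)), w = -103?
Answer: 25988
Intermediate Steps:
F(r, B) = -25*r (F(r, B) = (5*r)*(-5) = -25*r)
m(I) = 27 + 450*I (m(I) = 27 - 9*I*(-25*2) = 27 - 9*I*(-50) = 27 - (-450)*I = 27 + 450*I)
N(A, Q) = -Q/9 (N(A, Q) = Q*(-⅑) = -Q/9)
N(w, m(11)) + 26541 = -(27 + 450*11)/9 + 26541 = -(27 + 4950)/9 + 26541 = -⅑*4977 + 26541 = -553 + 26541 = 25988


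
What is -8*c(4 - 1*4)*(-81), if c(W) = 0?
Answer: 0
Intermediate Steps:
-8*c(4 - 1*4)*(-81) = -8*0*(-81) = 0*(-81) = 0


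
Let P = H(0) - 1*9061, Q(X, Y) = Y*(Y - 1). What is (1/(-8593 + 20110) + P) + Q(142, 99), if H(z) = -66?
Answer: 6622276/11517 ≈ 575.00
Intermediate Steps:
Q(X, Y) = Y*(-1 + Y)
P = -9127 (P = -66 - 1*9061 = -66 - 9061 = -9127)
(1/(-8593 + 20110) + P) + Q(142, 99) = (1/(-8593 + 20110) - 9127) + 99*(-1 + 99) = (1/11517 - 9127) + 99*98 = (1/11517 - 9127) + 9702 = -105115658/11517 + 9702 = 6622276/11517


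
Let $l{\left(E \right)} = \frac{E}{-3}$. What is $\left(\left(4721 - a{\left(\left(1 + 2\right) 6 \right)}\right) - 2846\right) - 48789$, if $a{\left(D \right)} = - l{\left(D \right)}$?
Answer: $-46920$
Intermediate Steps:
$l{\left(E \right)} = - \frac{E}{3}$ ($l{\left(E \right)} = E \left(- \frac{1}{3}\right) = - \frac{E}{3}$)
$a{\left(D \right)} = \frac{D}{3}$ ($a{\left(D \right)} = - \frac{\left(-1\right) D}{3} = \frac{D}{3}$)
$\left(\left(4721 - a{\left(\left(1 + 2\right) 6 \right)}\right) - 2846\right) - 48789 = \left(\left(4721 - \frac{\left(1 + 2\right) 6}{3}\right) - 2846\right) - 48789 = \left(\left(4721 - \frac{3 \cdot 6}{3}\right) - 2846\right) - 48789 = \left(\left(4721 - \frac{1}{3} \cdot 18\right) - 2846\right) - 48789 = \left(\left(4721 - 6\right) - 2846\right) - 48789 = \left(4715 - 2846\right) - 48789 = 1869 - 48789 = -46920$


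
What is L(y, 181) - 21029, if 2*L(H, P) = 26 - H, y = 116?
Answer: -21074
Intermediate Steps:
L(H, P) = 13 - H/2 (L(H, P) = (26 - H)/2 = 13 - H/2)
L(y, 181) - 21029 = (13 - ½*116) - 21029 = (13 - 58) - 21029 = -45 - 21029 = -21074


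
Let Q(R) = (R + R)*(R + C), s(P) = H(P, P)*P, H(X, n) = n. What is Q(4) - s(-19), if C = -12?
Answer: -425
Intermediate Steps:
s(P) = P² (s(P) = P*P = P²)
Q(R) = 2*R*(-12 + R) (Q(R) = (R + R)*(R - 12) = (2*R)*(-12 + R) = 2*R*(-12 + R))
Q(4) - s(-19) = 2*4*(-12 + 4) - 1*(-19)² = 2*4*(-8) - 1*361 = -64 - 361 = -425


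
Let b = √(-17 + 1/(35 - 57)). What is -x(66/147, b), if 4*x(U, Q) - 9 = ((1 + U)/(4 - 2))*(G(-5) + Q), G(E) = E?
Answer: -527/392 - 355*I*√330/8624 ≈ -1.3444 - 0.74778*I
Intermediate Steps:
b = 5*I*√330/22 (b = √(-17 + 1/(-22)) = √(-17 - 1/22) = √(-375/22) = 5*I*√330/22 ≈ 4.1286*I)
x(U, Q) = 9/4 + (½ + U/2)*(-5 + Q)/4 (x(U, Q) = 9/4 + (((1 + U)/(4 - 2))*(-5 + Q))/4 = 9/4 + (((1 + U)/2)*(-5 + Q))/4 = 9/4 + (((1 + U)*(½))*(-5 + Q))/4 = 9/4 + ((½ + U/2)*(-5 + Q))/4 = 9/4 + (½ + U/2)*(-5 + Q)/4)
-x(66/147, b) = -(13/8 - 165/(4*147) + (5*I*√330/22)/8 + (5*I*√330/22)*(66/147)/8) = -(13/8 - 165/(4*147) + 5*I*√330/176 + (5*I*√330/22)*(66*(1/147))/8) = -(13/8 - 5/8*22/49 + 5*I*√330/176 + (⅛)*(5*I*√330/22)*(22/49)) = -(13/8 - 55/196 + 5*I*√330/176 + 5*I*√330/392) = -(527/392 + 355*I*√330/8624) = -527/392 - 355*I*√330/8624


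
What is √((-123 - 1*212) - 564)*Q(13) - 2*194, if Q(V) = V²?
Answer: -388 + 169*I*√899 ≈ -388.0 + 5067.2*I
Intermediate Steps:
√((-123 - 1*212) - 564)*Q(13) - 2*194 = √((-123 - 1*212) - 564)*13² - 2*194 = √((-123 - 212) - 564)*169 - 388 = √(-335 - 564)*169 - 388 = √(-899)*169 - 388 = (I*√899)*169 - 388 = 169*I*√899 - 388 = -388 + 169*I*√899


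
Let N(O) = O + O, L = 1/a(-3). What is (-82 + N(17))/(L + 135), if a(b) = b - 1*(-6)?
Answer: -72/203 ≈ -0.35468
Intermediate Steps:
a(b) = 6 + b (a(b) = b + 6 = 6 + b)
L = ⅓ (L = 1/(6 - 3) = 1/3 = ⅓ ≈ 0.33333)
N(O) = 2*O
(-82 + N(17))/(L + 135) = (-82 + 2*17)/(⅓ + 135) = (-82 + 34)/(406/3) = -48*3/406 = -72/203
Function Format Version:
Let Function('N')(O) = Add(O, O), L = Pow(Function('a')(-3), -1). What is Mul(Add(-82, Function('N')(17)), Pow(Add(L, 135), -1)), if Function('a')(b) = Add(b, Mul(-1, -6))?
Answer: Rational(-72, 203) ≈ -0.35468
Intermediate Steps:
Function('a')(b) = Add(6, b) (Function('a')(b) = Add(b, 6) = Add(6, b))
L = Rational(1, 3) (L = Pow(Add(6, -3), -1) = Pow(3, -1) = Rational(1, 3) ≈ 0.33333)
Function('N')(O) = Mul(2, O)
Mul(Add(-82, Function('N')(17)), Pow(Add(L, 135), -1)) = Mul(Add(-82, Mul(2, 17)), Pow(Add(Rational(1, 3), 135), -1)) = Mul(Add(-82, 34), Pow(Rational(406, 3), -1)) = Mul(-48, Rational(3, 406)) = Rational(-72, 203)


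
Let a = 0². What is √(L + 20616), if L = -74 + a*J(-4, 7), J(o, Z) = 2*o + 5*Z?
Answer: √20542 ≈ 143.32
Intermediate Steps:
a = 0
L = -74 (L = -74 + 0*(2*(-4) + 5*7) = -74 + 0*(-8 + 35) = -74 + 0*27 = -74 + 0 = -74)
√(L + 20616) = √(-74 + 20616) = √20542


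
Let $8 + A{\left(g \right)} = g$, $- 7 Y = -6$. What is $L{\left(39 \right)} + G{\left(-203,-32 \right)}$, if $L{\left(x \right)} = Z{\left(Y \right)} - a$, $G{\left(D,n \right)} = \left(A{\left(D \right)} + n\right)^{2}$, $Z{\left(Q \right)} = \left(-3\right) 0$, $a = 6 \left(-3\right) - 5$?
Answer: $59072$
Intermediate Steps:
$Y = \frac{6}{7}$ ($Y = \left(- \frac{1}{7}\right) \left(-6\right) = \frac{6}{7} \approx 0.85714$)
$A{\left(g \right)} = -8 + g$
$a = -23$ ($a = -18 - 5 = -23$)
$Z{\left(Q \right)} = 0$
$G{\left(D,n \right)} = \left(-8 + D + n\right)^{2}$ ($G{\left(D,n \right)} = \left(\left(-8 + D\right) + n\right)^{2} = \left(-8 + D + n\right)^{2}$)
$L{\left(x \right)} = 23$ ($L{\left(x \right)} = 0 - -23 = 0 + 23 = 23$)
$L{\left(39 \right)} + G{\left(-203,-32 \right)} = 23 + \left(-8 - 203 - 32\right)^{2} = 23 + \left(-243\right)^{2} = 23 + 59049 = 59072$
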